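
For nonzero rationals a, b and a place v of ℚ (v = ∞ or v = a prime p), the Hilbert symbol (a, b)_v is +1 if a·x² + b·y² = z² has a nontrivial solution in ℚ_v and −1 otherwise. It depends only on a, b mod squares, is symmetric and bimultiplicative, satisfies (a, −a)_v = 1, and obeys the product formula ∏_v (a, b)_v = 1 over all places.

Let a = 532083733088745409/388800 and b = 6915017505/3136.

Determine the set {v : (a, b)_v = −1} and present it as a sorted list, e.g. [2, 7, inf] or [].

[3, 5, 13, 23]

Mod squares: a ≡ 1443, b ≡ 345. Check v ∈ {∞, 2, 3, 5, 7, 11, 13, 17, 19, 23, 37}.
v=5: a=5^-2·(≡2), b=5^1·(≡1) mod 5; (2|5)=-1, (1|5)=+1; (−1)^{-2·1·2}·(-1)^1·(+1)^-2 = -1.
v=23: a=23^2·(≡7), b=23^1·(≡5) mod 23; (7|23)=-1, (5|23)=-1; (−1)^{2·1·11}·(-1)^1·(-1)^2 = -1.
v=7: a=7^0·(≡2), b=7^-2·(≡4) mod 7; (2|7)=+1, (4|7)=+1; (−1)^{0·-2·3}·(+1)^-2·(+1)^0 = +1.
v=13: a=13^1·(≡8), b=13^0·(≡2) mod 13; (8|13)=-1, (2|13)=-1; (−1)^{1·0·6}·(-1)^0·(-1)^1 = -1.
v=3: a=3^-5·(≡1), b=3^1·(≡1) mod 3; (1|3)=+1, (1|3)=+1; (−1)^{-5·1·1}·(+1)^1·(+1)^-5 = -1.
v=19: a=19^2·(≡2), b=19^0·(≡14) mod 19; (2|19)=-1, (14|19)=-1; (−1)^{2·0·9}·(-1)^0·(-1)^2 = +1.
v=37: a=37^3·(≡6), b=37^2·(≡27) mod 37; (6|37)=-1, (27|37)=+1; (−1)^{3·2·18}·(-1)^2·(+1)^3 = +1.
v=11: a=11^4·(≡7), b=11^4·(≡9) mod 11; (7|11)=-1, (9|11)=+1; (−1)^{4·4·5}·(-1)^4·(+1)^4 = +1.
v=∞: 1443 > 0 and 345 > 0  ⇒  (a,b)_∞ = +1.
v=17: a=17^2·(≡8), b=17^0·(≡14) mod 17; (8|17)=+1, (14|17)=-1; (−1)^{2·0·8}·(+1)^0·(-1)^2 = +1.
v=2: v_2(a)=-6, v_2(b)=-6; units ≡ 3, 1 (mod 8); ε·ε+αω+βω = 1·0+-6·0+-6·1 ≡ 0  ⇒  (a,b)_2 = +1.
(1443, 345 / ℚ) ramifies at {3, 5, 13, 23}: a division algebra.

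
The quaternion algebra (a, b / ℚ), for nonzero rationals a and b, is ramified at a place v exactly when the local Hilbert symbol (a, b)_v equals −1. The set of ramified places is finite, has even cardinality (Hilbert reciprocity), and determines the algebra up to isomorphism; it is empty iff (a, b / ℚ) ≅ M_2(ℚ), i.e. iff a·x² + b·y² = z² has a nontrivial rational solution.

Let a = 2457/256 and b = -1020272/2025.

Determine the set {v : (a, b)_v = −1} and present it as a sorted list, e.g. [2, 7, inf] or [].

Mod squares: a ≡ 273, b ≡ -527. Check v ∈ {∞, 2, 3, 5, 7, 11, 13, 17, 31}.
v=11: a=11^0·(≡5), b=11^2·(≡5) mod 11; (5|11)=+1, (5|11)=+1; (−1)^{0·2·5}·(+1)^2·(+1)^0 = +1.
v=31: a=31^0·(≡1), b=31^1·(≡1) mod 31; (1|31)=+1, (1|31)=+1; (−1)^{0·1·15}·(+1)^1·(+1)^0 = +1.
v=5: a=5^0·(≡2), b=5^-2·(≡3) mod 5; (2|5)=-1, (3|5)=-1; (−1)^{0·-2·2}·(-1)^-2·(-1)^0 = +1.
v=∞: 273 > 0 and -527 < 0  ⇒  (a,b)_∞ = +1.
v=17: a=17^0·(≡9), b=17^1·(≡14) mod 17; (9|17)=+1, (14|17)=-1; (−1)^{0·1·8}·(+1)^1·(-1)^0 = +1.
v=13: a=13^1·(≡8), b=13^0·(≡2) mod 13; (8|13)=-1, (2|13)=-1; (−1)^{1·0·6}·(-1)^0·(-1)^1 = -1.
v=7: a=7^1·(≡2), b=7^0·(≡3) mod 7; (2|7)=+1, (3|7)=-1; (−1)^{1·0·3}·(+1)^0·(-1)^1 = -1.
v=2: v_2(a)=-8, v_2(b)=4; units ≡ 1, 1 (mod 8); ε·ε+αω+βω = 0·0+-8·0+4·0 ≡ 0  ⇒  (a,b)_2 = +1.
v=3: a=3^3·(≡1), b=3^-4·(≡1) mod 3; (1|3)=+1, (1|3)=+1; (−1)^{3·-4·1}·(+1)^-4·(+1)^3 = +1.
Ram(273, -527) = {7, 13}; no ℚ_7-point on the conic.

[7, 13]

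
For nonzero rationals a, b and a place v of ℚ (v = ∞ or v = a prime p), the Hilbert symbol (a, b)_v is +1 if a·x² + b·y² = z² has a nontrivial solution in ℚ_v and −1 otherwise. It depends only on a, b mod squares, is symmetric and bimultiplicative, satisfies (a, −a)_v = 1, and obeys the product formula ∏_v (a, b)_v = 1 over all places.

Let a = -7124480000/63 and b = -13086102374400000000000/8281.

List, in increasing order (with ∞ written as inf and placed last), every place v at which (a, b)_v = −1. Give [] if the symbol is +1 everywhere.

(a, b) ≡ (-161, -165) mod (ℚ^×)²; places V = {2, 3, 5, 7, 11, 13, 23, ∞}.
(a,b)_13: α=0, u≡7; β=-2, v≡12 (mod 13); (7|13)=-1, (12|13)=+1; sign (−1)^0·-1^-2·+1^0 = +1.
(a,b)_23: α=1, u≡8; β=2, v≡21 (mod 23); (8|23)=+1, (21|23)=-1; sign (−1)^0·+1^2·-1^1 = -1.
(a,b)_2: α=12, β=20; u≡7, v≡3 (mod 8); ε(u)ε(v)=1·1, αω(v)=12·1, βω(u)=20·0; sum ≡ 1  ⇒  -1.
(a,b)_5: α=4, u≡4; β=11, v≡3 (mod 5); (4|5)=+1, (3|5)=-1; sign (−1)^0·+1^11·-1^4 = +1.
(a,b)_∞: sgn(-161)=−, sgn(-165)=−, so -1.
(a,b)_3: α=-2, u≡1; β=1, v≡2 (mod 3); (1|3)=+1, (2|3)=-1; sign (−1)^0·+1^1·-1^-2 = +1.
(a,b)_11: α=2, u≡1; β=5, v≡2 (mod 11); (1|11)=+1, (2|11)=-1; sign (−1)^0·+1^5·-1^2 = +1.
(a,b)_7: α=-1, u≡3; β=-2, v≡6 (mod 7); (3|7)=-1, (6|7)=-1; sign (−1)^0·-1^-2·-1^-1 = -1.
Ram(-161, -165) = {2, 7, 23, ∞}; no ℚ_2-point on the conic.

[2, 7, 23, inf]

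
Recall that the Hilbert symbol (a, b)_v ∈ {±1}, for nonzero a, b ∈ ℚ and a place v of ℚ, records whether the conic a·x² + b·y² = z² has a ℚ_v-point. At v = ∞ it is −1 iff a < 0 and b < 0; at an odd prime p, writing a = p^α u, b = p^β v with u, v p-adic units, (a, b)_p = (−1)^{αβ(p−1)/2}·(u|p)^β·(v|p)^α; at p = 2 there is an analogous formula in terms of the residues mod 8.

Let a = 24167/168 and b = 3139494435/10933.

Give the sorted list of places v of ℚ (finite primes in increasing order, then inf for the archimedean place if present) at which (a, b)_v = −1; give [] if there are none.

[2, 3, 7, 13]

(a, b) ≡ (6006, 455) mod (ℚ^×)²; places V = {2, 3, 5, 7, 11, 13, 29, 41, ∞}.
(a,b)_5: α=0, u≡4; β=1, v≡4 (mod 5); (4|5)=+1, (4|5)=+1; sign (−1)^0·+1^1·+1^0 = +1.
(a,b)_2: α=-3, β=0; u≡3, v≡7 (mod 8); ε(u)ε(v)=1·1, αω(v)=-3·0, βω(u)=0·1; sum ≡ 1  ⇒  -1.
(a,b)_∞: sgn(6006)=+, sgn(455)=+, so +1.
(a,b)_13: α=3, u≡2; β=-1, v≡10 (mod 13); (2|13)=-1, (10|13)=+1; sign (−1)^0·-1^-1·+1^3 = -1.
(a,b)_3: α=-1, u≡1; β=2, v≡2 (mod 3); (1|3)=+1, (2|3)=-1; sign (−1)^0·+1^2·-1^-1 = -1.
(a,b)_11: α=1, u≡10; β=2, v≡4 (mod 11); (10|11)=-1, (4|11)=+1; sign (−1)^0·-1^2·+1^1 = +1.
(a,b)_29: α=0, u≡8; β=-2, v≡4 (mod 29); (8|29)=-1, (4|29)=+1; sign (−1)^0·-1^-2·+1^0 = +1.
(a,b)_7: α=-1, u≡1; β=3, v≡1 (mod 7); (1|7)=+1, (1|7)=+1; sign (−1)^1·+1^3·+1^-1 = -1.
(a,b)_41: α=0, u≡25; β=2, v≡32 (mod 41); (25|41)=+1, (32|41)=+1; sign (−1)^0·+1^2·+1^0 = +1.
|Ram(6006, 455)| = 4, even; anisotropic at {2, 3, 7, 13}.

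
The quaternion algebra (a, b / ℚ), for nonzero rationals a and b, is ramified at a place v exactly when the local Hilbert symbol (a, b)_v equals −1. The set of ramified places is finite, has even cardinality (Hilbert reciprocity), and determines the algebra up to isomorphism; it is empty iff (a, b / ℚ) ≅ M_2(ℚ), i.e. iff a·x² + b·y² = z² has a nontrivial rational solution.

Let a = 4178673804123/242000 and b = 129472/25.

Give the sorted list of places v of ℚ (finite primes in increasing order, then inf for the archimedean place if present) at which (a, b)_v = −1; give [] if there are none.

[2, 5, 13, 43]

(a, b) ≡ (371735, 7) mod (ℚ^×)²; places V = {2, 3, 5, 7, 11, 13, 17, 19, 43, ∞}.
(a,b)_43: α=1, u≡42; β=0, v≡12 (mod 43); (42|43)=-1, (12|43)=-1; sign (−1)^0·-1^0·-1^1 = -1.
(a,b)_17: α=2, u≡8; β=2, v≡5 (mod 17); (8|17)=+1, (5|17)=-1; sign (−1)^0·+1^2·-1^2 = +1.
(a,b)_3: α=4, u≡2; β=0, v≡1 (mod 3); (2|3)=-1, (1|3)=+1; sign (−1)^0·-1^0·+1^4 = +1.
(a,b)_7: α=5, u≡3; β=1, v≡4 (mod 7); (3|7)=-1, (4|7)=+1; sign (−1)^1·-1^1·+1^5 = +1.
(a,b)_2: α=-4, β=6; u≡7, v≡7 (mod 8); ε(u)ε(v)=1·1, αω(v)=-4·0, βω(u)=6·0; sum ≡ 1  ⇒  -1.
(a,b)_11: α=-2, u≡3; β=0, v≡8 (mod 11); (3|11)=+1, (8|11)=-1; sign (−1)^0·+1^0·-1^-2 = +1.
(a,b)_5: α=-3, u≡3; β=-2, v≡2 (mod 5); (3|5)=-1, (2|5)=-1; sign (−1)^0·-1^-2·-1^-3 = -1.
(a,b)_19: α=1, u≡15; β=0, v≡1 (mod 19); (15|19)=-1, (1|19)=+1; sign (−1)^0·-1^0·+1^1 = +1.
(a,b)_13: α=1, u≡2; β=0, v≡8 (mod 13); (2|13)=-1, (8|13)=-1; sign (−1)^0·-1^0·-1^1 = -1.
(a,b)_∞: sgn(371735)=+, sgn(7)=+, so +1.
|Ram(371735, 7)| = 4, even; anisotropic at {2, 5, 13, 43}.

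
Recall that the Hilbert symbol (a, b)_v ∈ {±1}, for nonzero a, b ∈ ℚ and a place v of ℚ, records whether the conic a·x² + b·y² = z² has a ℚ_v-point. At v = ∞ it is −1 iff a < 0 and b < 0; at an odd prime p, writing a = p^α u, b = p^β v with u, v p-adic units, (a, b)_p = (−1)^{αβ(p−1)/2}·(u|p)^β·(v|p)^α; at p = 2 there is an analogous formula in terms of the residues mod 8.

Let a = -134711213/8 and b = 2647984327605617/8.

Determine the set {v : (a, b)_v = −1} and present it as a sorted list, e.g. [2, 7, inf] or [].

Mod squares: a ≡ -95914, b ≡ 3971506. Check v ∈ {∞, 2, 7, 11, 13, 17, 31, 37, 41, 53}.
v=∞: -95914 < 0 and 3971506 > 0  ⇒  (a,b)_∞ = +1.
v=7: a=7^1·(≡4), b=7^1·(≡2) mod 7; (4|7)=+1, (2|7)=+1; (−1)^{1·1·3}·(+1)^1·(+1)^1 = -1.
v=17: a=17^1·(≡9), b=17^1·(≡13) mod 17; (9|17)=+1, (13|17)=+1; (−1)^{1·1·8}·(+1)^1·(+1)^1 = +1.
v=37: a=37^0·(≡25), b=37^1·(≡28) mod 37; (25|37)=+1, (28|37)=+1; (−1)^{0·1·18}·(+1)^1·(+1)^0 = +1.
v=2: v_2(a)=-3, v_2(b)=-3; units ≡ 3, 1 (mod 8); ε·ε+αω+βω = 1·0+-3·0+-3·1 ≡ 1  ⇒  (a,b)_2 = -1.
v=53: a=53^2·(≡1), b=53^4·(≡29) mod 53; (1|53)=+1, (29|53)=+1; (−1)^{2·4·26}·(+1)^4·(+1)^2 = +1.
v=13: a=13^1·(≡2), b=13^2·(≡2) mod 13; (2|13)=-1, (2|13)=-1; (−1)^{1·2·6}·(-1)^2·(-1)^1 = -1.
v=41: a=41^0·(≡29), b=41^1·(≡7) mod 41; (29|41)=-1, (7|41)=-1; (−1)^{0·1·20}·(-1)^1·(-1)^0 = -1.
v=31: a=31^1·(≡11), b=31^0·(≡6) mod 31; (11|31)=-1, (6|31)=-1; (−1)^{1·0·15}·(-1)^0·(-1)^1 = -1.
v=11: a=11^0·(≡7), b=11^1·(≡5) mod 11; (7|11)=-1, (5|11)=+1; (−1)^{0·1·5}·(-1)^1·(+1)^0 = -1.
Ram(-95914, 3971506) = {2, 7, 11, 13, 31, 41}; no ℚ_2-point on the conic.

[2, 7, 11, 13, 31, 41]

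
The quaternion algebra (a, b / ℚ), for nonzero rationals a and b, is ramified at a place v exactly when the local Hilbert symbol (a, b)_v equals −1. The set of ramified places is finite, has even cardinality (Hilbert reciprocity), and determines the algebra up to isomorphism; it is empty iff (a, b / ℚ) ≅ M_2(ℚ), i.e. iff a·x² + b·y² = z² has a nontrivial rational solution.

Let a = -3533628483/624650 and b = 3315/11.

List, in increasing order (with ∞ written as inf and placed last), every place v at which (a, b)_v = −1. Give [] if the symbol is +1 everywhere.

Mod squares: a ≡ -4862, b ≡ 36465. Check v ∈ {∞, 2, 3, 5, 7, 11, 13, 17, 23, 31}.
v=23: a=23^2·(≡14), b=23^0·(≡17) mod 23; (14|23)=-1, (17|23)=-1; (−1)^{2·0·11}·(-1)^0·(-1)^2 = +1.
v=7: a=7^2·(≡3), b=7^0·(≡1) mod 7; (3|7)=-1, (1|7)=+1; (−1)^{2·0·3}·(-1)^0·(+1)^2 = +1.
v=11: a=11^1·(≡5), b=11^-1·(≡4) mod 11; (5|11)=+1, (4|11)=+1; (−1)^{1·-1·5}·(+1)^-1·(+1)^1 = -1.
v=5: a=5^-2·(≡2), b=5^1·(≡3) mod 5; (2|5)=-1, (3|5)=-1; (−1)^{-2·1·2}·(-1)^1·(-1)^-2 = -1.
v=∞: -4862 < 0 and 36465 > 0  ⇒  (a,b)_∞ = +1.
v=2: v_2(a)=-1, v_2(b)=0; units ≡ 1, 1 (mod 8); ε·ε+αω+βω = 0·0+-1·0+0·0 ≡ 0  ⇒  (a,b)_2 = +1.
v=17: a=17^1·(≡7), b=17^1·(≡10) mod 17; (7|17)=-1, (10|17)=-1; (−1)^{1·1·8}·(-1)^1·(-1)^1 = +1.
v=13: a=13^-1·(≡9), b=13^1·(≡9) mod 13; (9|13)=+1, (9|13)=+1; (−1)^{-1·1·6}·(+1)^1·(+1)^-1 = +1.
v=31: a=31^-2·(≡18), b=31^0·(≡28) mod 31; (18|31)=+1, (28|31)=+1; (−1)^{-2·0·15}·(+1)^0·(+1)^-2 = +1.
v=3: a=3^6·(≡1), b=3^1·(≡2) mod 3; (1|3)=+1, (2|3)=-1; (−1)^{6·1·1}·(+1)^1·(-1)^6 = +1.
Ram(-4862, 36465) = {5, 11}; no ℚ_5-point on the conic.

[5, 11]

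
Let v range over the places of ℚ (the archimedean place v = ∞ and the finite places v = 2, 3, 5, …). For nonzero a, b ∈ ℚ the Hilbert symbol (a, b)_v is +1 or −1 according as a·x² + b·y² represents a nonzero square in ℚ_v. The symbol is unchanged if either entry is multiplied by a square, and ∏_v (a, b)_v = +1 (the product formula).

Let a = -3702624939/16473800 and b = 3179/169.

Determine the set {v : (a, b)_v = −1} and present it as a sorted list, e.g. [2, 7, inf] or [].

[2, 11, 13, 23]

Mod squares: a ≡ -598, b ≡ 11. Check v ∈ {∞, 2, 3, 5, 7, 11, 13, 17, 23, 41}.
v=17: a=17^2·(≡12), b=17^2·(≡6) mod 17; (12|17)=-1, (6|17)=-1; (−1)^{2·2·8}·(-1)^2·(-1)^2 = +1.
v=7: a=7^-2·(≡2), b=7^0·(≡1) mod 7; (2|7)=+1, (1|7)=+1; (−1)^{-2·0·3}·(+1)^0·(+1)^-2 = +1.
v=11: a=11^0·(≡10), b=11^1·(≡9) mod 11; (10|11)=-1, (9|11)=+1; (−1)^{0·1·5}·(-1)^1·(+1)^0 = -1.
v=2: v_2(a)=-3, v_2(b)=0; units ≡ 5, 3 (mod 8); ε·ε+αω+βω = 0·1+-3·1+0·1 ≡ 1  ⇒  (a,b)_2 = -1.
v=5: a=5^-2·(≡3), b=5^0·(≡1) mod 5; (3|5)=-1, (1|5)=+1; (−1)^{-2·0·2}·(-1)^0·(+1)^-2 = +1.
v=23: a=23^3·(≡22), b=23^0·(≡15) mod 23; (22|23)=-1, (15|23)=-1; (−1)^{3·0·11}·(-1)^0·(-1)^3 = -1.
v=13: a=13^1·(≡7), b=13^-2·(≡7) mod 13; (7|13)=-1, (7|13)=-1; (−1)^{1·-2·6}·(-1)^-2·(-1)^1 = -1.
v=41: a=41^-2·(≡27), b=41^0·(≡29) mod 41; (27|41)=-1, (29|41)=-1; (−1)^{-2·0·20}·(-1)^0·(-1)^-2 = +1.
v=∞: -598 < 0 and 11 > 0  ⇒  (a,b)_∞ = +1.
v=3: a=3^4·(≡2), b=3^0·(≡2) mod 3; (2|3)=-1, (2|3)=-1; (−1)^{4·0·1}·(-1)^0·(-1)^4 = +1.
Ram(-598, 11) = {2, 11, 13, 23}; no ℚ_2-point on the conic.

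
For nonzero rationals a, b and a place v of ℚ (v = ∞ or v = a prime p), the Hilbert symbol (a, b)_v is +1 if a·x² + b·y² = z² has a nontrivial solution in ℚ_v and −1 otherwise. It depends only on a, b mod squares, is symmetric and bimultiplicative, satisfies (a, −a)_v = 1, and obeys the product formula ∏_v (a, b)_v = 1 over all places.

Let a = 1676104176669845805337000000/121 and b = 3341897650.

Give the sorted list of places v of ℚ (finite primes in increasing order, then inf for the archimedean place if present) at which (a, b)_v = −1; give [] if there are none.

[7, 19, 31, 43]

Mod squares: a ≡ 7657, b ≡ 133675906. Check v ∈ {∞, 2, 5, 7, 11, 13, 19, 29, 31, 43}.
v=13: a=13^3·(≡1), b=13^1·(≡4) mod 13; (1|13)=+1, (4|13)=+1; (−1)^{3·1·6}·(+1)^1·(+1)^3 = +1.
v=43: a=43^2·(≡22), b=43^1·(≡6) mod 43; (22|43)=-1, (6|43)=+1; (−1)^{2·1·21}·(-1)^1·(+1)^2 = -1.
v=∞: 7657 > 0 and 133675906 > 0  ⇒  (a,b)_∞ = +1.
v=11: a=11^-2·(≡4), b=11^0·(≡3) mod 11; (4|11)=+1, (3|11)=+1; (−1)^{-2·0·5}·(+1)^0·(+1)^-2 = +1.
v=19: a=19^3·(≡11), b=19^1·(≡4) mod 19; (11|19)=+1, (4|19)=+1; (−1)^{3·1·9}·(+1)^1·(+1)^3 = -1.
v=2: v_2(a)=6, v_2(b)=1; units ≡ 1, 1 (mod 8); ε·ε+αω+βω = 0·0+6·0+1·0 ≡ 0  ⇒  (a,b)_2 = +1.
v=7: a=7^4·(≡3), b=7^1·(≡6) mod 7; (3|7)=-1, (6|7)=-1; (−1)^{4·1·3}·(-1)^1·(-1)^4 = -1.
v=31: a=31^3·(≡13), b=31^1·(≡30) mod 31; (13|31)=-1, (30|31)=-1; (−1)^{3·1·15}·(-1)^1·(-1)^3 = -1.
v=5: a=5^6·(≡3), b=5^2·(≡1) mod 5; (3|5)=-1, (1|5)=+1; (−1)^{6·2·2}·(-1)^2·(+1)^6 = +1.
v=29: a=29^2·(≡5), b=29^1·(≡28) mod 29; (5|29)=+1, (28|29)=+1; (−1)^{2·1·14}·(+1)^1·(+1)^2 = +1.
|Ram(7657, 133675906)| = 4, even; anisotropic at {7, 19, 31, 43}.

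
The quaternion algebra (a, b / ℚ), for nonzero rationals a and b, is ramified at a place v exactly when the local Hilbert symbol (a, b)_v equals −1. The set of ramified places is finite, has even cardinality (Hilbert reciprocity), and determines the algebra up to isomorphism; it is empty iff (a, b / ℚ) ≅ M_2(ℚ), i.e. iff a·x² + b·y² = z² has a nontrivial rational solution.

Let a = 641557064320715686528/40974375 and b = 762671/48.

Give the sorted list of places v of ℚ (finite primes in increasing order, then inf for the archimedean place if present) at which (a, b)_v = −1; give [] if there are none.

[2, 7, 11, 31]

(a, b) ≡ (26598, 7917) mod (ℚ^×)²; places V = {2, 3, 5, 7, 11, 13, 17, 19, 29, 31, 41, 43, ∞}.
(a,b)_29: α=2, u≡25; β=1, v≡12 (mod 29); (25|29)=+1, (12|29)=-1; sign (−1)^0·+1^1·-1^2 = +1.
(a,b)_17: α=2, u≡11; β=2, v≡10 (mod 17); (11|17)=-1, (10|17)=-1; sign (−1)^0·-1^2·-1^2 = +1.
(a,b)_2: α=7, β=-4; u≡3, v≡5 (mod 8); ε(u)ε(v)=1·0, αω(v)=7·1, βω(u)=-4·1; sum ≡ 1  ⇒  -1.
(a,b)_31: α=1, u≡27; β=0, v≡6 (mod 31); (27|31)=-1, (6|31)=-1; sign (−1)^0·-1^0·-1^1 = -1.
(a,b)_7: α=2, u≡3; β=1, v≡2 (mod 7); (3|7)=-1, (2|7)=+1; sign (−1)^0·-1^1·+1^2 = -1.
(a,b)_3: α=-1, u≡1; β=-1, v≡2 (mod 3); (1|3)=+1, (2|3)=-1; sign (−1)^1·+1^-1·-1^-1 = +1.
(a,b)_∞: sgn(26598)=+, sgn(7917)=+, so +1.
(a,b)_11: α=1, u≡5; β=0, v≡2 (mod 11); (5|11)=+1, (2|11)=-1; sign (−1)^0·+1^0·-1^1 = -1.
(a,b)_41: α=-2, u≡7; β=0, v≡16 (mod 41); (7|41)=-1, (16|41)=+1; sign (−1)^0·-1^0·+1^-2 = +1.
(a,b)_5: α=-4, u≡2; β=0, v≡2 (mod 5); (2|5)=-1, (2|5)=-1; sign (−1)^0·-1^0·-1^-4 = +1.
(a,b)_19: α=2, u≡4; β=0, v≡3 (mod 19); (4|19)=+1, (3|19)=-1; sign (−1)^0·+1^0·-1^2 = +1.
(a,b)_43: α=4, u≡17; β=0, v≡39 (mod 43); (17|43)=+1, (39|43)=-1; sign (−1)^0·+1^0·-1^4 = +1.
(a,b)_13: α=-1, u≡5; β=1, v≡7 (mod 13); (5|13)=-1, (7|13)=-1; sign (−1)^0·-1^1·-1^-1 = +1.
Ram(26598, 7917) = {2, 7, 11, 31}; no ℚ_2-point on the conic.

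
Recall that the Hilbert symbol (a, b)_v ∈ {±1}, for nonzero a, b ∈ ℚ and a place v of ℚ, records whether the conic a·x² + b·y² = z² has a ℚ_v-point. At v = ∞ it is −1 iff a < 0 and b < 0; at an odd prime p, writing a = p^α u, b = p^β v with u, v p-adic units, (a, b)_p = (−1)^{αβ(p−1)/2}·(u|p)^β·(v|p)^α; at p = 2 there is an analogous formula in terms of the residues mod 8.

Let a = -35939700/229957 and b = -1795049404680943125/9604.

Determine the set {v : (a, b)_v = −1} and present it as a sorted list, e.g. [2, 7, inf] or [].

Mod squares: a ≡ -6409, b ≡ -164021. Check v ∈ {∞, 2, 3, 5, 7, 11, 13, 17, 19, 29, 31, 37}.
v=13: a=13^-1·(≡1), b=13^5·(≡8) mod 13; (1|13)=+1, (8|13)=-1; (−1)^{-1·5·6}·(+1)^5·(-1)^-1 = -1.
v=5: a=5^2·(≡1), b=5^4·(≡4) mod 5; (1|5)=+1, (4|5)=+1; (−1)^{2·4·2}·(+1)^4·(+1)^2 = +1.
v=2: v_2(a)=2, v_2(b)=-2; units ≡ 7, 3 (mod 8); ε·ε+αω+βω = 1·1+2·1+-2·0 ≡ 1  ⇒  (a,b)_2 = -1.
v=17: a=17^1·(≡7), b=17^0·(≡14) mod 17; (7|17)=-1, (14|17)=-1; (−1)^{1·0·8}·(-1)^0·(-1)^1 = -1.
v=11: a=11^0·(≡3), b=11^1·(≡9) mod 11; (3|11)=+1, (9|11)=+1; (−1)^{0·1·5}·(+1)^1·(+1)^0 = +1.
v=31: a=31^0·(≡5), b=31^1·(≡9) mod 31; (5|31)=+1, (9|31)=+1; (−1)^{0·1·15}·(+1)^1·(+1)^0 = +1.
v=19: a=19^-2·(≡13), b=19^0·(≡16) mod 19; (13|19)=-1, (16|19)=+1; (−1)^{-2·0·9}·(-1)^0·(+1)^-2 = +1.
v=37: a=37^0·(≡14), b=37^1·(≡33) mod 37; (14|37)=-1, (33|37)=+1; (−1)^{0·1·18}·(-1)^1·(+1)^0 = -1.
v=3: a=3^6·(≡2), b=3^6·(≡1) mod 3; (2|3)=-1, (1|3)=+1; (−1)^{6·6·1}·(-1)^6·(+1)^6 = +1.
v=29: a=29^1·(≡10), b=29^2·(≡3) mod 29; (10|29)=-1, (3|29)=-1; (−1)^{1·2·14}·(-1)^2·(-1)^1 = -1.
v=7: a=7^-2·(≡5), b=7^-4·(≡5) mod 7; (5|7)=-1, (5|7)=-1; (−1)^{-2·-4·3}·(-1)^-4·(-1)^-2 = +1.
v=∞: -6409 < 0 and -164021 < 0  ⇒  (a,b)_∞ = -1.
(-6409, -164021 / ℚ) ramifies at {2, 13, 17, 29, 37, ∞}: a division algebra.

[2, 13, 17, 29, 37, inf]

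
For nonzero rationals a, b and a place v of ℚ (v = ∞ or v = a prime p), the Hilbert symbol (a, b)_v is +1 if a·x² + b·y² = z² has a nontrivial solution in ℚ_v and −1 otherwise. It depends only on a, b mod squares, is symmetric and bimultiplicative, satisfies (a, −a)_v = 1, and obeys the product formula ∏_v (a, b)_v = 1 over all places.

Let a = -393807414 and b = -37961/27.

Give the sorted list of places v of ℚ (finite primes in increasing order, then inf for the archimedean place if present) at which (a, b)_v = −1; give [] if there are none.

Mod squares: a ≡ -8036886, b ≡ -113883. Check v ∈ {∞, 2, 3, 7, 11, 13, 17, 19, 29}.
v=19: a=19^1·(≡14), b=19^0·(≡12) mod 19; (14|19)=-1, (12|19)=-1; (−1)^{1·0·9}·(-1)^0·(-1)^1 = -1.
v=29: a=29^1·(≡3), b=29^1·(≡2) mod 29; (3|29)=-1, (2|29)=-1; (−1)^{1·1·14}·(-1)^1·(-1)^1 = +1.
v=2: v_2(a)=1, v_2(b)=0; units ≡ 5, 5 (mod 8); ε·ε+αω+βω = 0·0+1·1+0·1 ≡ 1  ⇒  (a,b)_2 = -1.
v=11: a=11^1·(≡3), b=11^1·(≡5) mod 11; (3|11)=+1, (5|11)=+1; (−1)^{1·1·5}·(+1)^1·(+1)^1 = -1.
v=3: a=3^1·(≡2), b=3^-3·(≡1) mod 3; (2|3)=-1, (1|3)=+1; (−1)^{1·-3·1}·(-1)^-3·(+1)^1 = +1.
v=7: a=7^2·(≡3), b=7^1·(≡5) mod 7; (3|7)=-1, (5|7)=-1; (−1)^{2·1·3}·(-1)^1·(-1)^2 = -1.
v=∞: -8036886 < 0 and -113883 < 0  ⇒  (a,b)_∞ = -1.
v=13: a=13^1·(≡8), b=13^0·(≡12) mod 13; (8|13)=-1, (12|13)=+1; (−1)^{1·0·6}·(-1)^0·(+1)^1 = +1.
v=17: a=17^1·(≡10), b=17^1·(≡13) mod 17; (10|17)=-1, (13|17)=+1; (−1)^{1·1·8}·(-1)^1·(+1)^1 = -1.
|Ram(-8036886, -113883)| = 6, even; anisotropic at {2, 7, 11, 17, 19, ∞}.

[2, 7, 11, 17, 19, inf]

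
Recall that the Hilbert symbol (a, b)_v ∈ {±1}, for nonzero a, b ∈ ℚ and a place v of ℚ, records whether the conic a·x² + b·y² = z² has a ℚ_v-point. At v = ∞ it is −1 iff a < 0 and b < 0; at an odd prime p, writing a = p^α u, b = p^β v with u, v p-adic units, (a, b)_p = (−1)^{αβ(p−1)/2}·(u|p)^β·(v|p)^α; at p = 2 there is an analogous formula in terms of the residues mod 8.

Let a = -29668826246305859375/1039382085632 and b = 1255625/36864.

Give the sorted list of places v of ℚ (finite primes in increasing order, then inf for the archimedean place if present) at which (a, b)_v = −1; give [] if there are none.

Mod squares: a ≡ -768094, b ≡ 41. Check v ∈ {∞, 2, 3, 5, 7, 11, 17, 19, 29, 41}.
v=7: a=7^6·(≡2), b=7^2·(≡6) mod 7; (2|7)=+1, (6|7)=-1; (−1)^{6·2·3}·(+1)^2·(-1)^6 = +1.
v=19: a=19^1·(≡4), b=19^0·(≡12) mod 19; (4|19)=+1, (12|19)=-1; (−1)^{1·0·9}·(+1)^0·(-1)^1 = -1.
v=41: a=41^3·(≡3), b=41^1·(≡16) mod 41; (3|41)=-1, (16|41)=+1; (−1)^{3·1·20}·(-1)^1·(+1)^3 = -1.
v=17: a=17^1·(≡9), b=17^0·(≡7) mod 17; (9|17)=+1, (7|17)=-1; (−1)^{1·0·8}·(+1)^0·(-1)^1 = -1.
v=29: a=29^1·(≡6), b=29^0·(≡14) mod 29; (6|29)=+1, (14|29)=-1; (−1)^{1·0·14}·(+1)^0·(-1)^1 = -1.
v=11: a=11^-2·(≡5), b=11^0·(≡10) mod 11; (5|11)=+1, (10|11)=-1; (−1)^{-2·0·5}·(+1)^0·(-1)^-2 = +1.
v=3: a=3^0·(≡2), b=3^-2·(≡2) mod 3; (2|3)=-1, (2|3)=-1; (−1)^{0·-2·1}·(-1)^-2·(-1)^0 = +1.
v=2: v_2(a)=-33, v_2(b)=-12; units ≡ 1, 1 (mod 8); ε·ε+αω+βω = 0·0+-33·0+-12·0 ≡ 0  ⇒  (a,b)_2 = +1.
v=5: a=5^8·(≡1), b=5^4·(≡1) mod 5; (1|5)=+1, (1|5)=+1; (−1)^{8·4·2}·(+1)^4·(+1)^8 = +1.
v=∞: -768094 < 0 and 41 > 0  ⇒  (a,b)_∞ = +1.
|Ram(-768094, 41)| = 4, even; anisotropic at {17, 19, 29, 41}.

[17, 19, 29, 41]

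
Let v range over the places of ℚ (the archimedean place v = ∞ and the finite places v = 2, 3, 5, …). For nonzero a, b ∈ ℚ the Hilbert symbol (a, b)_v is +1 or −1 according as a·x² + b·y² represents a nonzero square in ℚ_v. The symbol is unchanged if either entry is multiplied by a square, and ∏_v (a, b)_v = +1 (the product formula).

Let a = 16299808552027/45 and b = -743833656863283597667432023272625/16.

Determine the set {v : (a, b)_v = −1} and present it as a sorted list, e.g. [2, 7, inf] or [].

Mod squares: a ≡ 13745832815, b ≡ -413105. Check v ∈ {∞, 2, 3, 5, 7, 11, 13, 19, 23, 29, 37, 41}.
v=∞: 13745832815 > 0 and -413105 < 0  ⇒  (a,b)_∞ = +1.
v=23: a=23^1·(≡2), b=23^2·(≡22) mod 23; (2|23)=+1, (22|23)=-1; (−1)^{1·2·11}·(+1)^2·(-1)^1 = -1.
v=3: a=3^-2·(≡2), b=3^4·(≡1) mod 3; (2|3)=-1, (1|3)=+1; (−1)^{-2·4·1}·(-1)^4·(+1)^-2 = +1.
v=7: a=7^2·(≡2), b=7^7·(≡4) mod 7; (2|7)=+1, (4|7)=+1; (−1)^{2·7·3}·(+1)^7·(+1)^2 = +1.
v=19: a=19^1·(≡5), b=19^2·(≡3) mod 19; (5|19)=+1, (3|19)=-1; (−1)^{1·2·9}·(+1)^2·(-1)^1 = -1.
v=2: v_2(a)=0, v_2(b)=-4; units ≡ 7, 7 (mod 8); ε·ε+αω+βω = 1·1+0·0+-4·0 ≡ 1  ⇒  (a,b)_2 = -1.
v=5: a=5^-1·(≡3), b=5^3·(≡4) mod 5; (3|5)=-1, (4|5)=+1; (−1)^{-1·3·2}·(-1)^3·(+1)^-1 = -1.
v=41: a=41^1·(≡9), b=41^2·(≡17) mod 41; (9|41)=+1, (17|41)=-1; (−1)^{1·2·20}·(+1)^2·(-1)^1 = -1.
v=37: a=37^1·(≡35), b=37^3·(≡27) mod 37; (35|37)=-1, (27|37)=+1; (−1)^{1·3·18}·(-1)^3·(+1)^1 = -1.
v=11: a=11^3·(≡1), b=11^3·(≡10) mod 11; (1|11)=+1, (10|11)=-1; (−1)^{3·3·5}·(+1)^3·(-1)^3 = +1.
v=29: a=29^1·(≡7), b=29^3·(≡24) mod 29; (7|29)=+1, (24|29)=+1; (−1)^{1·3·14}·(+1)^3·(+1)^1 = +1.
v=13: a=13^1·(≡6), b=13^2·(≡3) mod 13; (6|13)=-1, (3|13)=+1; (−1)^{1·2·6}·(-1)^2·(+1)^1 = +1.
|Ram(13745832815, -413105)| = 6, even; anisotropic at {2, 5, 19, 23, 37, 41}.

[2, 5, 19, 23, 37, 41]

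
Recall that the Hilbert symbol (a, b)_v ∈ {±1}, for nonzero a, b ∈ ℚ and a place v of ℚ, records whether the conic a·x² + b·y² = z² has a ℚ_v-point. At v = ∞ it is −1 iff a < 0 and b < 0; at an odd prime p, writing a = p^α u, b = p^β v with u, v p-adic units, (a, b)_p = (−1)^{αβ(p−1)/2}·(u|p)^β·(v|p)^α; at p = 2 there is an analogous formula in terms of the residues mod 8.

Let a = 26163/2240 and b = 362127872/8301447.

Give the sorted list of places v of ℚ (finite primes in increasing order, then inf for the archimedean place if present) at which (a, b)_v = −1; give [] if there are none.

Mod squares: a ≡ 11305, b ≡ 14. Check v ∈ {∞, 2, 3, 5, 7, 11, 17, 19, 29}.
v=17: a=17^1·(≡2), b=17^0·(≡11) mod 17; (2|17)=+1, (11|17)=-1; (−1)^{1·0·8}·(+1)^0·(-1)^1 = -1.
v=29: a=29^0·(≡9), b=29^4·(≡21) mod 29; (9|29)=+1, (21|29)=-1; (−1)^{0·4·14}·(+1)^4·(-1)^0 = +1.
v=∞: 11305 > 0 and 14 > 0  ⇒  (a,b)_∞ = +1.
v=5: a=5^-1·(≡1), b=5^0·(≡1) mod 5; (1|5)=+1, (1|5)=+1; (−1)^{-1·0·2}·(+1)^0·(+1)^-1 = +1.
v=7: a=7^-1·(≡5), b=7^-1·(≡4) mod 7; (5|7)=-1, (4|7)=+1; (−1)^{-1·-1·3}·(-1)^-1·(+1)^-1 = +1.
v=2: v_2(a)=-6, v_2(b)=9; units ≡ 1, 7 (mod 8); ε·ε+αω+βω = 0·1+-6·0+9·0 ≡ 0  ⇒  (a,b)_2 = +1.
v=3: a=3^4·(≡1), b=3^-4·(≡2) mod 3; (1|3)=+1, (2|3)=-1; (−1)^{4·-4·1}·(+1)^-4·(-1)^4 = +1.
v=19: a=19^1·(≡5), b=19^0·(≡14) mod 19; (5|19)=+1, (14|19)=-1; (−1)^{1·0·9}·(+1)^0·(-1)^1 = -1.
v=11: a=11^0·(≡7), b=11^-4·(≡3) mod 11; (7|11)=-1, (3|11)=+1; (−1)^{0·-4·5}·(-1)^-4·(+1)^0 = +1.
(11305, 14 / ℚ) ramifies at {17, 19}: a division algebra.

[17, 19]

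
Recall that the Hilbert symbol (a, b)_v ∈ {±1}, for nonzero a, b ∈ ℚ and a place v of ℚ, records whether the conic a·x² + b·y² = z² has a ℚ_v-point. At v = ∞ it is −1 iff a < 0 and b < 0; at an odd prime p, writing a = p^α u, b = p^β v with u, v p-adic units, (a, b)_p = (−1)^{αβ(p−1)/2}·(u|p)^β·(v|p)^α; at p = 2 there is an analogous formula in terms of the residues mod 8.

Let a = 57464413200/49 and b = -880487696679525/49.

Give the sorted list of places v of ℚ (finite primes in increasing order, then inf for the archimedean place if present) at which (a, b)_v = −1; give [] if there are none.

[3, 11, 17, 23]

(a, b) ≡ (17, -14421) mod (ℚ^×)²; places V = {2, 3, 5, 7, 11, 17, 19, 23, ∞}.
(a,b)_17: α=3, u≡4; β=4, v≡3 (mod 17); (4|17)=+1, (3|17)=-1; sign (−1)^0·+1^4·-1^3 = -1.
(a,b)_23: α=0, u≡14; β=1, v≡20 (mod 23); (14|23)=-1, (20|23)=-1; sign (−1)^0·-1^1·-1^0 = -1.
(a,b)_11: α=0, u≡8; β=1, v≡5 (mod 11); (8|11)=-1, (5|11)=+1; sign (−1)^0·-1^1·+1^0 = -1.
(a,b)_3: α=4, u≡2; β=5, v≡2 (mod 3); (2|3)=-1, (2|3)=-1; sign (−1)^0·-1^5·-1^4 = -1.
(a,b)_2: α=4, β=0; u≡1, v≡3 (mod 8); ε(u)ε(v)=0·1, αω(v)=4·1, βω(u)=0·0; sum ≡ 0  ⇒  +1.
(a,b)_19: α=2, u≡5; β=3, v≡16 (mod 19); (5|19)=+1, (16|19)=+1; sign (−1)^0·+1^3·+1^2 = +1.
(a,b)_∞: sgn(17)=+, sgn(-14421)=−, so +1.
(a,b)_7: α=-2, u≡5; β=-2, v≡3 (mod 7); (5|7)=-1, (3|7)=-1; sign (−1)^0·-1^-2·-1^-2 = +1.
(a,b)_5: α=2, u≡2; β=2, v≡1 (mod 5); (2|5)=-1, (1|5)=+1; sign (−1)^0·-1^2·+1^2 = +1.
Ram(17, -14421) = {3, 11, 17, 23}; no ℚ_3-point on the conic.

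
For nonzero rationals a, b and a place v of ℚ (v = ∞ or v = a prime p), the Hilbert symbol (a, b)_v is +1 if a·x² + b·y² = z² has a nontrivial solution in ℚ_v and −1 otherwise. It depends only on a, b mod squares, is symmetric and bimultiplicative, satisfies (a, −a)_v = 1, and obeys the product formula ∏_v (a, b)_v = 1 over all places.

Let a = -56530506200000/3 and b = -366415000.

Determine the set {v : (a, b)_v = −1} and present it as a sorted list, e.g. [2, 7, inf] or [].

Mod squares: a ≡ -285, b ≡ -406. Check v ∈ {∞, 2, 3, 5, 7, 19, 29}.
v=∞: -285 < 0 and -406 < 0  ⇒  (a,b)_∞ = -1.
v=19: a=19^3·(≡4), b=19^2·(≡18) mod 19; (4|19)=+1, (18|19)=-1; (−1)^{3·2·9}·(+1)^2·(-1)^3 = -1.
v=3: a=3^-1·(≡1), b=3^0·(≡2) mod 3; (1|3)=+1, (2|3)=-1; (−1)^{-1·0·1}·(+1)^0·(-1)^-1 = -1.
v=5: a=5^5·(≡2), b=5^4·(≡1) mod 5; (2|5)=-1, (1|5)=+1; (−1)^{5·4·2}·(-1)^4·(+1)^5 = +1.
v=29: a=29^2·(≡24), b=29^1·(≡10) mod 29; (24|29)=+1, (10|29)=-1; (−1)^{2·1·14}·(+1)^1·(-1)^2 = +1.
v=7: a=7^2·(≡1), b=7^1·(≡6) mod 7; (1|7)=+1, (6|7)=-1; (−1)^{2·1·3}·(+1)^1·(-1)^2 = +1.
v=2: v_2(a)=6, v_2(b)=3; units ≡ 3, 5 (mod 8); ε·ε+αω+βω = 1·0+6·1+3·1 ≡ 1  ⇒  (a,b)_2 = -1.
(-285, -406 / ℚ) ramifies at {2, 3, 19, ∞}: a division algebra.

[2, 3, 19, inf]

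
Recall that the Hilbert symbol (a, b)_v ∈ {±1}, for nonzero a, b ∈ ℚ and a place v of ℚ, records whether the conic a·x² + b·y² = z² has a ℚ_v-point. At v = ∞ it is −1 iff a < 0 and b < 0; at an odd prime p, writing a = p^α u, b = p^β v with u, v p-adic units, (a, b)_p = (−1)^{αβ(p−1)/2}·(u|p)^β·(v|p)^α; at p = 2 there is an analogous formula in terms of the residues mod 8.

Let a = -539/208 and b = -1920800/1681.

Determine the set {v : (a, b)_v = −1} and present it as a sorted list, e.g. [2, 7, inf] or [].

[13, inf]

(a, b) ≡ (-143, -2) mod (ℚ^×)²; places V = {2, 5, 7, 11, 13, 41, ∞}.
(a,b)_7: α=2, u≡2; β=4, v≡5 (mod 7); (2|7)=+1, (5|7)=-1; sign (−1)^0·+1^4·-1^2 = +1.
(a,b)_11: α=1, u≡5; β=0, v≡1 (mod 11); (5|11)=+1, (1|11)=+1; sign (−1)^0·+1^0·+1^1 = +1.
(a,b)_2: α=-4, β=5; u≡1, v≡7 (mod 8); ε(u)ε(v)=0·1, αω(v)=-4·0, βω(u)=5·0; sum ≡ 0  ⇒  +1.
(a,b)_13: α=-1, u≡11; β=0, v≡7 (mod 13); (11|13)=-1, (7|13)=-1; sign (−1)^0·-1^0·-1^-1 = -1.
(a,b)_5: α=0, u≡2; β=2, v≡3 (mod 5); (2|5)=-1, (3|5)=-1; sign (−1)^0·-1^2·-1^0 = +1.
(a,b)_41: α=0, u≡39; β=-2, v≡9 (mod 41); (39|41)=+1, (9|41)=+1; sign (−1)^0·+1^-2·+1^0 = +1.
(a,b)_∞: sgn(-143)=−, sgn(-2)=−, so -1.
Ram(-143, -2) = {13, ∞}; no ℚ_13-point on the conic.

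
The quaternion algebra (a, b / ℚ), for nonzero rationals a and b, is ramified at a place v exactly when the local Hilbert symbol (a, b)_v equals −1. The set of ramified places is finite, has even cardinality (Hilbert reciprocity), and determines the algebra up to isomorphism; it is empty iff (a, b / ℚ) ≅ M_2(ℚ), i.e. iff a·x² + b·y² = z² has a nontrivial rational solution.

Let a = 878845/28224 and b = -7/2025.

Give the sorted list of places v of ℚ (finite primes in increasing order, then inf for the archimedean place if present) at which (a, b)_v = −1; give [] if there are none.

[5, 19]

(a, b) ≡ (1045, -7) mod (ℚ^×)²; places V = {2, 3, 5, 7, 11, 19, 29, ∞}.
(a,b)_7: α=-2, u≡1; β=1, v≡3 (mod 7); (1|7)=+1, (3|7)=-1; sign (−1)^0·+1^1·-1^-2 = +1.
(a,b)_2: α=-6, β=0; u≡5, v≡1 (mod 8); ε(u)ε(v)=0·0, αω(v)=-6·0, βω(u)=0·1; sum ≡ 0  ⇒  +1.
(a,b)_∞: sgn(1045)=+, sgn(-7)=−, so +1.
(a,b)_3: α=-2, u≡1; β=-4, v≡2 (mod 3); (1|3)=+1, (2|3)=-1; sign (−1)^0·+1^-4·-1^-2 = +1.
(a,b)_5: α=1, u≡1; β=-2, v≡3 (mod 5); (1|5)=+1, (3|5)=-1; sign (−1)^0·+1^-2·-1^1 = -1.
(a,b)_19: α=1, u≡1; β=0, v≡8 (mod 19); (1|19)=+1, (8|19)=-1; sign (−1)^0·+1^0·-1^1 = -1.
(a,b)_29: α=2, u≡25; β=0, v≡13 (mod 29); (25|29)=+1, (13|29)=+1; sign (−1)^0·+1^0·+1^2 = +1.
(a,b)_11: α=1, u≡10; β=0, v≡4 (mod 11); (10|11)=-1, (4|11)=+1; sign (−1)^0·-1^0·+1^1 = +1.
|Ram(1045, -7)| = 2, even; anisotropic at {5, 19}.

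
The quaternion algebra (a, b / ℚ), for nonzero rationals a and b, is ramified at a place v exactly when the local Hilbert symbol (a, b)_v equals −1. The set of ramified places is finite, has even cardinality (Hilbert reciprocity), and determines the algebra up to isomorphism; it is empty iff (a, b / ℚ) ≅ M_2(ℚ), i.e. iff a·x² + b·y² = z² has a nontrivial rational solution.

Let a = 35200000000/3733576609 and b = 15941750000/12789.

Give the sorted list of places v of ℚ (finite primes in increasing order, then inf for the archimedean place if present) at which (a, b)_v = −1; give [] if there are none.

[17, 31]

(a, b) ≡ (22, 15283) mod (ℚ^×)²; places V = {2, 3, 5, 7, 11, 17, 29, 31, 43, ∞}.
(a,b)_29: α=-2, u≡1; β=-1, v≡6 (mod 29); (1|29)=+1, (6|29)=+1; sign (−1)^0·+1^-1·+1^-2 = +1.
(a,b)_7: α=-4, u≡4; β=-2, v≡4 (mod 7); (4|7)=+1, (4|7)=+1; sign (−1)^0·+1^-2·+1^-4 = +1.
(a,b)_17: α=0, u≡7; β=1, v≡16 (mod 17); (7|17)=-1, (16|17)=+1; sign (−1)^0·-1^1·+1^0 = -1.
(a,b)_3: α=0, u≡1; β=-2, v≡1 (mod 3); (1|3)=+1, (1|3)=+1; sign (−1)^0·+1^-2·+1^0 = +1.
(a,b)_∞: sgn(22)=+, sgn(15283)=+, so +1.
(a,b)_31: α=0, u≡23; β=1, v≡14 (mod 31); (23|31)=-1, (14|31)=+1; sign (−1)^0·-1^1·+1^0 = -1.
(a,b)_5: α=8, u≡3; β=6, v≡3 (mod 5); (3|5)=-1, (3|5)=-1; sign (−1)^0·-1^6·-1^8 = +1.
(a,b)_11: α=1, u≡8; β=2, v≡9 (mod 11); (8|11)=-1, (9|11)=+1; sign (−1)^0·-1^2·+1^1 = +1.
(a,b)_2: α=13, β=4; u≡3, v≡3 (mod 8); ε(u)ε(v)=1·1, αω(v)=13·1, βω(u)=4·1; sum ≡ 0  ⇒  +1.
(a,b)_43: α=-2, u≡34; β=0, v≡5 (mod 43); (34|43)=-1, (5|43)=-1; sign (−1)^0·-1^0·-1^-2 = +1.
Ram(22, 15283) = {17, 31}; no ℚ_17-point on the conic.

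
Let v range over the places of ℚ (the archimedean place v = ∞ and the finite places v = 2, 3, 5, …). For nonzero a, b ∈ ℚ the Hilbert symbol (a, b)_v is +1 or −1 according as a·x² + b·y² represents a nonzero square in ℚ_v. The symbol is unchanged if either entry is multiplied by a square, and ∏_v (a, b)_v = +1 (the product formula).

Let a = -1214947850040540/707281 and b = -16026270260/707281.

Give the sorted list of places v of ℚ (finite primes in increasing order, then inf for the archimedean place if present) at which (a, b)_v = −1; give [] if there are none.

(a, b) ≡ (-150535, -85085) mod (ℚ^×)²; places V = {2, 3, 5, 7, 11, 13, 17, 23, 29, 31, ∞}.
(a,b)_∞: sgn(-150535)=−, sgn(-85085)=−, so -1.
(a,b)_2: α=2, β=2; u≡1, v≡3 (mod 8); ε(u)ε(v)=0·1, αω(v)=2·1, βω(u)=2·0; sum ≡ 0  ⇒  +1.
(a,b)_31: α=2, u≡16; β=2, v≡14 (mod 31); (16|31)=+1, (14|31)=+1; sign (−1)^0·+1^2·+1^2 = +1.
(a,b)_23: α=3, u≡20; β=0, v≡14 (mod 23); (20|23)=-1, (14|23)=-1; sign (−1)^0·-1^0·-1^3 = -1.
(a,b)_11: α=1, u≡7; β=1, v≡9 (mod 11); (7|11)=-1, (9|11)=+1; sign (−1)^1·-1^1·+1^1 = +1.
(a,b)_3: α=4, u≡2; β=0, v≡1 (mod 3); (2|3)=-1, (1|3)=+1; sign (−1)^0·-1^0·+1^4 = +1.
(a,b)_5: α=1, u≡2; β=1, v≡3 (mod 5); (2|5)=-1, (3|5)=-1; sign (−1)^0·-1^1·-1^1 = +1.
(a,b)_29: α=-4, u≡6; β=-4, v≡1 (mod 29); (6|29)=+1, (1|29)=+1; sign (−1)^0·+1^-4·+1^-4 = +1.
(a,b)_7: α=3, u≡5; β=3, v≡4 (mod 7); (5|7)=-1, (4|7)=+1; sign (−1)^1·-1^3·+1^3 = +1.
(a,b)_17: α=1, u≡1; β=1, v≡10 (mod 17); (1|17)=+1, (10|17)=-1; sign (−1)^0·+1^1·-1^1 = -1.
(a,b)_13: α=0, u≡7; β=1, v≡2 (mod 13); (7|13)=-1, (2|13)=-1; sign (−1)^0·-1^1·-1^0 = -1.
|Ram(-150535, -85085)| = 4, even; anisotropic at {13, 17, 23, ∞}.

[13, 17, 23, inf]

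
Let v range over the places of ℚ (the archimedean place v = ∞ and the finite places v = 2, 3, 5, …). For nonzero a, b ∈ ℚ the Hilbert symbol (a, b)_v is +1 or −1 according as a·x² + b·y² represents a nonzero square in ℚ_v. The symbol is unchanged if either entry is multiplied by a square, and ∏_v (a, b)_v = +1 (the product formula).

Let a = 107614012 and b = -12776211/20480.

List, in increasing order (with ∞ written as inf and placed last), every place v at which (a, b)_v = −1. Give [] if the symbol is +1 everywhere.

Mod squares: a ≡ 222343, b ≡ -16095. Check v ∈ {∞, 2, 3, 5, 7, 11, 17, 29, 37, 41}.
v=11: a=11^3·(≡2), b=11^0·(≡4) mod 11; (2|11)=-1, (4|11)=+1; (−1)^{3·0·5}·(-1)^0·(+1)^3 = +1.
v=29: a=29^1·(≡17), b=29^1·(≡16) mod 29; (17|29)=-1, (16|29)=+1; (−1)^{1·1·14}·(-1)^1·(+1)^1 = -1.
v=∞: 222343 > 0 and -16095 < 0  ⇒  (a,b)_∞ = +1.
v=2: v_2(a)=2, v_2(b)=-12; units ≡ 7, 1 (mod 8); ε·ε+αω+βω = 1·0+2·0+-12·0 ≡ 0  ⇒  (a,b)_2 = +1.
v=37: a=37^0·(≡30), b=37^1·(≡36) mod 37; (30|37)=+1, (36|37)=+1; (−1)^{0·1·18}·(+1)^1·(+1)^0 = +1.
v=3: a=3^0·(≡1), b=3^5·(≡2) mod 3; (1|3)=+1, (2|3)=-1; (−1)^{0·5·1}·(+1)^5·(-1)^0 = +1.
v=41: a=41^1·(≡35), b=41^0·(≡8) mod 41; (35|41)=-1, (8|41)=+1; (−1)^{1·0·20}·(-1)^0·(+1)^1 = +1.
v=17: a=17^1·(≡14), b=17^0·(≡13) mod 17; (14|17)=-1, (13|17)=+1; (−1)^{1·0·8}·(-1)^0·(+1)^1 = +1.
v=7: a=7^0·(≡2), b=7^2·(≡5) mod 7; (2|7)=+1, (5|7)=-1; (−1)^{0·2·3}·(+1)^2·(-1)^0 = +1.
v=5: a=5^0·(≡2), b=5^-1·(≡4) mod 5; (2|5)=-1, (4|5)=+1; (−1)^{0·-1·2}·(-1)^-1·(+1)^0 = -1.
|Ram(222343, -16095)| = 2, even; anisotropic at {5, 29}.

[5, 29]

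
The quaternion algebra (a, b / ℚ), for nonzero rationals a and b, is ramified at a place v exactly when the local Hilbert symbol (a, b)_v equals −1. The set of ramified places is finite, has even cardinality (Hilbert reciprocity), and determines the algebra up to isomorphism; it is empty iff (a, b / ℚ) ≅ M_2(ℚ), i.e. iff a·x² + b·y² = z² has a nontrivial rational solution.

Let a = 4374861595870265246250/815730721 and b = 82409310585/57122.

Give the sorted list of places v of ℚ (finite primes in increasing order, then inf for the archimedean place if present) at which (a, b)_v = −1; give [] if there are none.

[2, 17]

(a, b) ≡ (40426, 202130) mod (ℚ^×)²; places V = {2, 3, 5, 7, 13, 17, 29, 31, 41, 43, ∞}.
(a,b)_41: α=3, u≡9; β=1, v≡37 (mod 41); (9|41)=+1, (37|41)=+1; sign (−1)^0·+1^1·+1^3 = +1.
(a,b)_13: α=-8, u≡10; β=-4, v≡2 (mod 13); (10|13)=+1, (2|13)=-1; sign (−1)^0·+1^-4·-1^-8 = +1.
(a,b)_31: α=2, u≡10; β=0, v≡4 (mod 31); (10|31)=+1, (4|31)=+1; sign (−1)^0·+1^0·+1^2 = +1.
(a,b)_7: α=2, u≡2; β=2, v≡6 (mod 7); (2|7)=+1, (6|7)=-1; sign (−1)^0·+1^2·-1^2 = +1.
(a,b)_29: α=3, u≡19; β=1, v≡19 (mod 29); (19|29)=-1, (19|29)=-1; sign (−1)^0·-1^1·-1^3 = +1.
(a,b)_3: α=2, u≡1; β=2, v≡2 (mod 3); (1|3)=+1, (2|3)=-1; sign (−1)^0·+1^2·-1^2 = +1.
(a,b)_43: α=0, u≡36; β=2, v≡2 (mod 43); (36|43)=+1, (2|43)=-1; sign (−1)^0·+1^2·-1^0 = +1.
(a,b)_∞: sgn(40426)=+, sgn(202130)=+, so +1.
(a,b)_2: α=1, β=-1; u≡5, v≡1 (mod 8); ε(u)ε(v)=0·0, αω(v)=1·0, βω(u)=-1·1; sum ≡ 1  ⇒  -1.
(a,b)_17: α=3, u≡13; β=1, v≡7 (mod 17); (13|17)=+1, (7|17)=-1; sign (−1)^0·+1^1·-1^3 = -1.
(a,b)_5: α=4, u≡4; β=1, v≡1 (mod 5); (4|5)=+1, (1|5)=+1; sign (−1)^0·+1^1·+1^4 = +1.
|Ram(40426, 202130)| = 2, even; anisotropic at {2, 17}.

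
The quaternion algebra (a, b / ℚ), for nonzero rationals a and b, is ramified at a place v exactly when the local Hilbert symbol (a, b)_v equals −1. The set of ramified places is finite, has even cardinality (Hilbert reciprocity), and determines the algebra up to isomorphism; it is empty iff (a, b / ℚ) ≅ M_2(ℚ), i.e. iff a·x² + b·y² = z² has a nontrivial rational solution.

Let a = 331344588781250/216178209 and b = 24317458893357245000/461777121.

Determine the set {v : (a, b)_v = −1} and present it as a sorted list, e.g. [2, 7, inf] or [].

(a, b) ≡ (2, 18722) mod (ℚ^×)²; places V = {2, 3, 5, 7, 11, 13, 19, 23, 29, 37, ∞}.
(a,b)_2: α=1, β=3; u≡1, v≡1 (mod 8); ε(u)ε(v)=0·0, αω(v)=1·0, βω(u)=3·0; sum ≡ 0  ⇒  +1.
(a,b)_23: α=2, u≡8; β=3, v≡16 (mod 23); (8|23)=+1, (16|23)=+1; sign (−1)^0·+1^3·+1^2 = +1.
(a,b)_19: α=0, u≡12; β=-2, v≡11 (mod 19); (12|19)=-1, (11|19)=+1; sign (−1)^0·-1^-2·+1^0 = +1.
(a,b)_37: α=2, u≡17; β=3, v≡10 (mod 37); (17|37)=-1, (10|37)=+1; sign (−1)^0·-1^3·+1^2 = -1.
(a,b)_7: α=0, u≡1; β=2, v≡4 (mod 7); (1|7)=+1, (4|7)=+1; sign (−1)^0·+1^2·+1^0 = +1.
(a,b)_29: α=-2, u≡2; β=-2, v≡17 (mod 29); (2|29)=-1, (17|29)=-1; sign (−1)^0·-1^-2·-1^-2 = +1.
(a,b)_13: α=-4, u≡6; β=-2, v≡2 (mod 13); (6|13)=-1, (2|13)=-1; sign (−1)^0·-1^-2·-1^-4 = +1.
(a,b)_∞: sgn(2)=+, sgn(18722)=+, so +1.
(a,b)_11: α=4, u≡10; β=5, v≡2 (mod 11); (10|11)=-1, (2|11)=-1; sign (−1)^0·-1^5·-1^4 = -1.
(a,b)_3: α=-2, u≡2; β=-2, v≡2 (mod 3); (2|3)=-1, (2|3)=-1; sign (−1)^0·-1^-2·-1^-2 = +1.
(a,b)_5: α=6, u≡3; β=4, v≡2 (mod 5); (3|5)=-1, (2|5)=-1; sign (−1)^0·-1^4·-1^6 = +1.
Ram(2, 18722) = {11, 37}; no ℚ_11-point on the conic.

[11, 37]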